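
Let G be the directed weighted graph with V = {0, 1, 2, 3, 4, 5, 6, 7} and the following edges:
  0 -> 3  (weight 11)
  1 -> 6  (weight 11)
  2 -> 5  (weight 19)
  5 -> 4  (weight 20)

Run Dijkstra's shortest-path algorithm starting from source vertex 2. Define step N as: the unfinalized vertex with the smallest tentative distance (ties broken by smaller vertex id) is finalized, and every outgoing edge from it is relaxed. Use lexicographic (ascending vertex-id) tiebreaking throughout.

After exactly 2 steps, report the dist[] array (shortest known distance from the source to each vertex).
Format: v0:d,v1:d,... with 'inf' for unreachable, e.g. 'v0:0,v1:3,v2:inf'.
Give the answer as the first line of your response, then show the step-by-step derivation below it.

v0:inf,v1:inf,v2:0,v3:inf,v4:39,v5:19,v6:inf,v7:inf

step 1: dist = v0:inf,v1:inf,v2:0,v3:inf,v4:inf,v5:19,v6:inf,v7:inf
step 2: dist = v0:inf,v1:inf,v2:0,v3:inf,v4:39,v5:19,v6:inf,v7:inf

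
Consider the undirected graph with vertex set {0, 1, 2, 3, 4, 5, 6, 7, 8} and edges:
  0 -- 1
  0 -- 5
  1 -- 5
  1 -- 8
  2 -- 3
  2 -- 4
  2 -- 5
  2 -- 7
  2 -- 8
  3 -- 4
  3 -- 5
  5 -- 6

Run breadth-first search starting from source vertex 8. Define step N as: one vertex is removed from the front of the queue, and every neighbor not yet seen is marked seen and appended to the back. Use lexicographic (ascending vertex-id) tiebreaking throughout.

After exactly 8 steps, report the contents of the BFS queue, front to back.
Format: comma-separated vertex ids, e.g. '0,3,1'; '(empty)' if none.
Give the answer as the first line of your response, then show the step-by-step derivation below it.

6

step 1: dequeue 8; queue=[1,2]; order=8
step 2: dequeue 1; queue=[2,0,5]; order=8,1
step 3: dequeue 2; queue=[0,5,3,4,7]; order=8,1,2
step 4: dequeue 0; queue=[5,3,4,7]; order=8,1,2,0
step 5: dequeue 5; queue=[3,4,7,6]; order=8,1,2,0,5
step 6: dequeue 3; queue=[4,7,6]; order=8,1,2,0,5,3
step 7: dequeue 4; queue=[7,6]; order=8,1,2,0,5,3,4
step 8: dequeue 7; queue=[6]; order=8,1,2,0,5,3,4,7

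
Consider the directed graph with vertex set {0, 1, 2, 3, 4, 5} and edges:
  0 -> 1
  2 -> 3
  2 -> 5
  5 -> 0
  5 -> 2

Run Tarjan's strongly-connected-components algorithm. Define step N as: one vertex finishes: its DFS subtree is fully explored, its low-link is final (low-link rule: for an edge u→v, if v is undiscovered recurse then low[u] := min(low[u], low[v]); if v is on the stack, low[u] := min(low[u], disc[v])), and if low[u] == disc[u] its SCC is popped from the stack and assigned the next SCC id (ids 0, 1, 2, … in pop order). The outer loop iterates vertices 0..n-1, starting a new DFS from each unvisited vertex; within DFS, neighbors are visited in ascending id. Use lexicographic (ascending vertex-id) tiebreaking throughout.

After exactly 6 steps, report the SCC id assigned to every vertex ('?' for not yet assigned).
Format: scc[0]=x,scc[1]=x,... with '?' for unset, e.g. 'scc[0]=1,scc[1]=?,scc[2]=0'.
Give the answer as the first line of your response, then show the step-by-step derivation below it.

scc[0]=1,scc[1]=0,scc[2]=3,scc[3]=2,scc[4]=4,scc[5]=3

step 1: low=(low[0]=0,low[1]=1,low[2]=?,low[3]=?,low[4]=?,low[5]=?); scc=(scc[0]=?,scc[1]=0,scc[2]=?,scc[3]=?,scc[4]=?,scc[5]=?)
step 2: low=(low[0]=0,low[1]=1,low[2]=?,low[3]=?,low[4]=?,low[5]=?); scc=(scc[0]=1,scc[1]=0,scc[2]=?,scc[3]=?,scc[4]=?,scc[5]=?)
step 3: low=(low[0]=0,low[1]=1,low[2]=2,low[3]=3,low[4]=?,low[5]=?); scc=(scc[0]=1,scc[1]=0,scc[2]=?,scc[3]=2,scc[4]=?,scc[5]=?)
step 4: low=(low[0]=0,low[1]=1,low[2]=2,low[3]=3,low[4]=?,low[5]=2); scc=(scc[0]=1,scc[1]=0,scc[2]=?,scc[3]=2,scc[4]=?,scc[5]=?)
step 5: low=(low[0]=0,low[1]=1,low[2]=2,low[3]=3,low[4]=?,low[5]=2); scc=(scc[0]=1,scc[1]=0,scc[2]=3,scc[3]=2,scc[4]=?,scc[5]=3)
step 6: low=(low[0]=0,low[1]=1,low[2]=2,low[3]=3,low[4]=5,low[5]=2); scc=(scc[0]=1,scc[1]=0,scc[2]=3,scc[3]=2,scc[4]=4,scc[5]=3)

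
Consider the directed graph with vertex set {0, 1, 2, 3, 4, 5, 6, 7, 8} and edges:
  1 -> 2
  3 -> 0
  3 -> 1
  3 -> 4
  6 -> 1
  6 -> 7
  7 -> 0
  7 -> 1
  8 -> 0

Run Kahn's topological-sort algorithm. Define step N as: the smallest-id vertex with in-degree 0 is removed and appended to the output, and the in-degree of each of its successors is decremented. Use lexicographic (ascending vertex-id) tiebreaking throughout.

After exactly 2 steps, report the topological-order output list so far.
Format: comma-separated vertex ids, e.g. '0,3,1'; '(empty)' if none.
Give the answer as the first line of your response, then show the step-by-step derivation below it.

3,4

step 1: output 3; order=[3]; indeg=(2,2,1,0,0,0,0,1,0)
step 2: output 4; order=[3,4]; indeg=(2,2,1,0,0,0,0,1,0)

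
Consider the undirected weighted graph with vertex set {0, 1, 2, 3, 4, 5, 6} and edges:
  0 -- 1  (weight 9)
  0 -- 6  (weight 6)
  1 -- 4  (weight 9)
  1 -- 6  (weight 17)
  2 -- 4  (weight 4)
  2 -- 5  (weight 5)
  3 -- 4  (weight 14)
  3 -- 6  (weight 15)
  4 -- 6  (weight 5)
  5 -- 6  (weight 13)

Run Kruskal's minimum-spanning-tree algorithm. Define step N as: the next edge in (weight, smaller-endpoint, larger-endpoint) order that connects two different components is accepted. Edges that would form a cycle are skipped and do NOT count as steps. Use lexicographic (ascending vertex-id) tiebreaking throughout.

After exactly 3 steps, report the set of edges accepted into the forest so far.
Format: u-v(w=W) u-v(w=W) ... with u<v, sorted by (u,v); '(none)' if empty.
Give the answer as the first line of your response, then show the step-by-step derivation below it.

2-4(w=4) 2-5(w=5) 4-6(w=5)

step 1: add edge 2-4 (w=4); MST = {2-4(w=4)}
step 2: add edge 2-5 (w=5); MST = {2-4(w=4) 2-5(w=5)}
step 3: add edge 4-6 (w=5); MST = {2-4(w=4) 2-5(w=5) 4-6(w=5)}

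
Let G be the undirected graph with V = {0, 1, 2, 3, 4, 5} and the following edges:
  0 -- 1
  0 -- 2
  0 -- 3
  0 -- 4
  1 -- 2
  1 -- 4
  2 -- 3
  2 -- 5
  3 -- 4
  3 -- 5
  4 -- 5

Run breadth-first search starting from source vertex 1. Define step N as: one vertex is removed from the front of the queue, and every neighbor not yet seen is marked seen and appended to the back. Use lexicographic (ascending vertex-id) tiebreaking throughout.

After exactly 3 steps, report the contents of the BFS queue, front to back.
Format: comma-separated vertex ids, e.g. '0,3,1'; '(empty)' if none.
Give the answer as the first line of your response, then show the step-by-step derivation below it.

4,3,5

step 1: dequeue 1; queue=[0,2,4]; order=1
step 2: dequeue 0; queue=[2,4,3]; order=1,0
step 3: dequeue 2; queue=[4,3,5]; order=1,0,2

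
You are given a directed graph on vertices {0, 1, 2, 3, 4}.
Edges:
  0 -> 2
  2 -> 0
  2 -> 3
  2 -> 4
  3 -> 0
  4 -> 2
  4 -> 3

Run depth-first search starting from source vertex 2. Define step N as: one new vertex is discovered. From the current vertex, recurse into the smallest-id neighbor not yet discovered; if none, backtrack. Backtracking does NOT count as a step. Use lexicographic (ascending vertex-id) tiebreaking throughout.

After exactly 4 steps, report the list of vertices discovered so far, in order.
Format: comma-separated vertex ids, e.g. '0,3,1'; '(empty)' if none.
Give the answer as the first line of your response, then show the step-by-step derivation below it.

2,0,3,4

step 1: discover 2; path=2; order=2
step 2: discover 0; path=2>0; order=2,0
step 3: discover 3; path=2>3; order=2,0,3
step 4: discover 4; path=2>4; order=2,0,3,4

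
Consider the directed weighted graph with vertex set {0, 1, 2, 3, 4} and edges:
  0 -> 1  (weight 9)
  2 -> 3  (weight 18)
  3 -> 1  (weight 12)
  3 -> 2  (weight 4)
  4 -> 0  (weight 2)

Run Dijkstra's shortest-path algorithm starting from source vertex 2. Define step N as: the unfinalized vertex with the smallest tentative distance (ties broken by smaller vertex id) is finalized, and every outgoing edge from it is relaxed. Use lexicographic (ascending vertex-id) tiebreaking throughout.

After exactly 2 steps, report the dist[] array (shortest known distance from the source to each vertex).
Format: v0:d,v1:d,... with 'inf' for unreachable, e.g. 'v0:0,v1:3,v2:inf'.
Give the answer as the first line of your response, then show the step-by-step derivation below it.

v0:inf,v1:30,v2:0,v3:18,v4:inf

step 1: dist = v0:inf,v1:inf,v2:0,v3:18,v4:inf
step 2: dist = v0:inf,v1:30,v2:0,v3:18,v4:inf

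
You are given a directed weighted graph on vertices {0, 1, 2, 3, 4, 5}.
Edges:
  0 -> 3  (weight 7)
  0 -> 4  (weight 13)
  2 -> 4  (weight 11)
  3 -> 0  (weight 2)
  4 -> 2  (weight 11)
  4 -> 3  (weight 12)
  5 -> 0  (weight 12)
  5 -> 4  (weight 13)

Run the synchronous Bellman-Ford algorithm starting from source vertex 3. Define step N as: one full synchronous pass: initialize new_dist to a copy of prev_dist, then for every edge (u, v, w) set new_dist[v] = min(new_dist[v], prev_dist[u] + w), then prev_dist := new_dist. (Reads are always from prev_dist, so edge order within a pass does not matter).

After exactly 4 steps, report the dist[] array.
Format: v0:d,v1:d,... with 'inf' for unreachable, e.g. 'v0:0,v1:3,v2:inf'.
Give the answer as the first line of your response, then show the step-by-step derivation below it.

v0:2,v1:inf,v2:26,v3:0,v4:15,v5:inf

step 1: dist = v0:2,v1:inf,v2:inf,v3:0,v4:inf,v5:inf
step 2: dist = v0:2,v1:inf,v2:inf,v3:0,v4:15,v5:inf
step 3: dist = v0:2,v1:inf,v2:26,v3:0,v4:15,v5:inf
step 4: dist = v0:2,v1:inf,v2:26,v3:0,v4:15,v5:inf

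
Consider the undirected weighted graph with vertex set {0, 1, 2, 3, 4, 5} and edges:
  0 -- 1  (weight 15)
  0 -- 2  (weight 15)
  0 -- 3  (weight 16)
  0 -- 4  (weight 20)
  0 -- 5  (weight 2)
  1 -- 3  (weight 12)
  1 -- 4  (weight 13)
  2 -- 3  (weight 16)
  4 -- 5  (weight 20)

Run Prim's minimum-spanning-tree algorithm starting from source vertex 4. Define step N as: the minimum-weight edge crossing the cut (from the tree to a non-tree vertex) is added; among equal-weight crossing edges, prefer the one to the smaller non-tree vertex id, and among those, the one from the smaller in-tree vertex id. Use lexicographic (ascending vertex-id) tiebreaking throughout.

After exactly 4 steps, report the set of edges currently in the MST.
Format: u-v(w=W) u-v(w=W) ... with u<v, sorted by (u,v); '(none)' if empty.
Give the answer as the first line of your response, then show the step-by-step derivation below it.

0-1(w=15) 0-5(w=2) 1-3(w=12) 1-4(w=13)

step 1: add edge 1-4 (w=13); MST = {1-4(w=13)}
step 2: add edge 1-3 (w=12); MST = {1-3(w=12) 1-4(w=13)}
step 3: add edge 0-1 (w=15); MST = {0-1(w=15) 1-3(w=12) 1-4(w=13)}
step 4: add edge 0-5 (w=2); MST = {0-1(w=15) 0-5(w=2) 1-3(w=12) 1-4(w=13)}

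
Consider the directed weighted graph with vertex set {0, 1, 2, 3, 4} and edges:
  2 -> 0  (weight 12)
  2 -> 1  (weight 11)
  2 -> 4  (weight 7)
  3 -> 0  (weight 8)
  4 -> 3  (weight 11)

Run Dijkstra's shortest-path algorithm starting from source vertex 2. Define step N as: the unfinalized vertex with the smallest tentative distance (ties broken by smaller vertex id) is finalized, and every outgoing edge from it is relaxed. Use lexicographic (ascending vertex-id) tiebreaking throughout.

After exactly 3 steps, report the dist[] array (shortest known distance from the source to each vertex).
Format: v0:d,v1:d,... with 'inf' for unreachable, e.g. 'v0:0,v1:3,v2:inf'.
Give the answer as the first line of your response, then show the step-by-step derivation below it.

v0:12,v1:11,v2:0,v3:18,v4:7

step 1: dist = v0:12,v1:11,v2:0,v3:inf,v4:7
step 2: dist = v0:12,v1:11,v2:0,v3:18,v4:7
step 3: dist = v0:12,v1:11,v2:0,v3:18,v4:7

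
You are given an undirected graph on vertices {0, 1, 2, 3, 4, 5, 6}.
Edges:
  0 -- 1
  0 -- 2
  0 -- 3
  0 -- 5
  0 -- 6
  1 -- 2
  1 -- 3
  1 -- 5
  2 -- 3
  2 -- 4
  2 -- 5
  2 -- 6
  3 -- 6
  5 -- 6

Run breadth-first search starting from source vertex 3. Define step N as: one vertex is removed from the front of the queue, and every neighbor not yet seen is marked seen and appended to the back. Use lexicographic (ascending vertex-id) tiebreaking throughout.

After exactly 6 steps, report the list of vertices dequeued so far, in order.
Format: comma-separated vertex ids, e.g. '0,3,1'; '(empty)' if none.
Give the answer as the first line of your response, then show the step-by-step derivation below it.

3,0,1,2,6,5

step 1: dequeue 3; queue=[0,1,2,6]; order=3
step 2: dequeue 0; queue=[1,2,6,5]; order=3,0
step 3: dequeue 1; queue=[2,6,5]; order=3,0,1
step 4: dequeue 2; queue=[6,5,4]; order=3,0,1,2
step 5: dequeue 6; queue=[5,4]; order=3,0,1,2,6
step 6: dequeue 5; queue=[4]; order=3,0,1,2,6,5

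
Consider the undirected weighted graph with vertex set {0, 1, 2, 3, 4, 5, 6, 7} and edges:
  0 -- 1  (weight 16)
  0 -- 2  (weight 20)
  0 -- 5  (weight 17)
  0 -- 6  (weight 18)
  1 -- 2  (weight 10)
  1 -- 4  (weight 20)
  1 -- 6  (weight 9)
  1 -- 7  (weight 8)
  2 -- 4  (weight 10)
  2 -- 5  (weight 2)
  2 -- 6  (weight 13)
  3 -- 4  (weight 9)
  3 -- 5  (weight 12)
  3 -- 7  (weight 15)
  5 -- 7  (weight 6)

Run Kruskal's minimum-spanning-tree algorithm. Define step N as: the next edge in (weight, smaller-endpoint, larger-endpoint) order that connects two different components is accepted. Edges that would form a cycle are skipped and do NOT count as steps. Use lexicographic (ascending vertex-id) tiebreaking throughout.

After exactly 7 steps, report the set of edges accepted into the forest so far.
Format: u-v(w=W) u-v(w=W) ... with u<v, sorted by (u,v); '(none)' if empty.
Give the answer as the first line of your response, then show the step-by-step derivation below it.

0-1(w=16) 1-6(w=9) 1-7(w=8) 2-4(w=10) 2-5(w=2) 3-4(w=9) 5-7(w=6)

step 1: add edge 2-5 (w=2); MST = {2-5(w=2)}
step 2: add edge 5-7 (w=6); MST = {2-5(w=2) 5-7(w=6)}
step 3: add edge 1-7 (w=8); MST = {1-7(w=8) 2-5(w=2) 5-7(w=6)}
step 4: add edge 1-6 (w=9); MST = {1-6(w=9) 1-7(w=8) 2-5(w=2) 5-7(w=6)}
step 5: add edge 3-4 (w=9); MST = {1-6(w=9) 1-7(w=8) 2-5(w=2) 3-4(w=9) 5-7(w=6)}
step 6: add edge 2-4 (w=10); MST = {1-6(w=9) 1-7(w=8) 2-4(w=10) 2-5(w=2) 3-4(w=9) 5-7(w=6)}
step 7: add edge 0-1 (w=16); MST = {0-1(w=16) 1-6(w=9) 1-7(w=8) 2-4(w=10) 2-5(w=2) 3-4(w=9) 5-7(w=6)}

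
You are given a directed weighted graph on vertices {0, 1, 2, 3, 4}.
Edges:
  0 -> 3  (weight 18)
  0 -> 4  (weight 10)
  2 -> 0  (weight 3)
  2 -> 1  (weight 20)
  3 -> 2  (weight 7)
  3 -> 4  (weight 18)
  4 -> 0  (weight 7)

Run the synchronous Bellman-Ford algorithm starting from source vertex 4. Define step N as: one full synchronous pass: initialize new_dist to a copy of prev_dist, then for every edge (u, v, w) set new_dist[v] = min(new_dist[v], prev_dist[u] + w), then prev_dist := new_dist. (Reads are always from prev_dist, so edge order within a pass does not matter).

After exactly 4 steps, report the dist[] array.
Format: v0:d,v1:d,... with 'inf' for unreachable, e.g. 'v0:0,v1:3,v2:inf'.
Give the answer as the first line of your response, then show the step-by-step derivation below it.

v0:7,v1:52,v2:32,v3:25,v4:0

step 1: dist = v0:7,v1:inf,v2:inf,v3:inf,v4:0
step 2: dist = v0:7,v1:inf,v2:inf,v3:25,v4:0
step 3: dist = v0:7,v1:inf,v2:32,v3:25,v4:0
step 4: dist = v0:7,v1:52,v2:32,v3:25,v4:0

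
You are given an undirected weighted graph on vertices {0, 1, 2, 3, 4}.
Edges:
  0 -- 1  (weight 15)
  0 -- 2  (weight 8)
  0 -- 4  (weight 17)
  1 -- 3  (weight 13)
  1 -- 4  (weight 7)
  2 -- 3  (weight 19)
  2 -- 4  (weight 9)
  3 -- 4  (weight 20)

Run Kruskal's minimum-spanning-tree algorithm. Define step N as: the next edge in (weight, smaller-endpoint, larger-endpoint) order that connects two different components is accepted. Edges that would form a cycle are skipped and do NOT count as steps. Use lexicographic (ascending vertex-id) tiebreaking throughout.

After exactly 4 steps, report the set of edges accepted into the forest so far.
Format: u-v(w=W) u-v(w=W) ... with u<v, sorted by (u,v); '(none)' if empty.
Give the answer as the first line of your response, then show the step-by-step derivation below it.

0-2(w=8) 1-3(w=13) 1-4(w=7) 2-4(w=9)

step 1: add edge 1-4 (w=7); MST = {1-4(w=7)}
step 2: add edge 0-2 (w=8); MST = {0-2(w=8) 1-4(w=7)}
step 3: add edge 2-4 (w=9); MST = {0-2(w=8) 1-4(w=7) 2-4(w=9)}
step 4: add edge 1-3 (w=13); MST = {0-2(w=8) 1-3(w=13) 1-4(w=7) 2-4(w=9)}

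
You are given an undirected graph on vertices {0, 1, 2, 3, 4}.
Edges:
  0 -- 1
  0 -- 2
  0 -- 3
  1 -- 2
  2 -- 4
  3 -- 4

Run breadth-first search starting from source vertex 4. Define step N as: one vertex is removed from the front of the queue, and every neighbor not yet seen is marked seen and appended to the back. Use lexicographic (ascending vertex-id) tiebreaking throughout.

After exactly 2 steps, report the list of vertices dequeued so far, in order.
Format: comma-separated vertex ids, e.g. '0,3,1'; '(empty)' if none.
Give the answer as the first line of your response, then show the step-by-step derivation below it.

4,2

step 1: dequeue 4; queue=[2,3]; order=4
step 2: dequeue 2; queue=[3,0,1]; order=4,2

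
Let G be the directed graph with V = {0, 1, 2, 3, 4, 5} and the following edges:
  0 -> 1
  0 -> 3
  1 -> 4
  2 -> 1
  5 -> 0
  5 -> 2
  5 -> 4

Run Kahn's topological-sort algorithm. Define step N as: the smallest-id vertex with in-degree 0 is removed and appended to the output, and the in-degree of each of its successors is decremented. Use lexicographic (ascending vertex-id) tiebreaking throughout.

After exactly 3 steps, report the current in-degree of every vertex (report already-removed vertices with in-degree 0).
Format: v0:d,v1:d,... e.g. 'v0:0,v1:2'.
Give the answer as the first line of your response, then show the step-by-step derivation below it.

v0:0,v1:0,v2:0,v3:0,v4:1,v5:0

step 1: output 5; order=[5]; indeg=(0,2,0,1,1,0)
step 2: output 0; order=[5,0]; indeg=(0,1,0,0,1,0)
step 3: output 2; order=[5,0,2]; indeg=(0,0,0,0,1,0)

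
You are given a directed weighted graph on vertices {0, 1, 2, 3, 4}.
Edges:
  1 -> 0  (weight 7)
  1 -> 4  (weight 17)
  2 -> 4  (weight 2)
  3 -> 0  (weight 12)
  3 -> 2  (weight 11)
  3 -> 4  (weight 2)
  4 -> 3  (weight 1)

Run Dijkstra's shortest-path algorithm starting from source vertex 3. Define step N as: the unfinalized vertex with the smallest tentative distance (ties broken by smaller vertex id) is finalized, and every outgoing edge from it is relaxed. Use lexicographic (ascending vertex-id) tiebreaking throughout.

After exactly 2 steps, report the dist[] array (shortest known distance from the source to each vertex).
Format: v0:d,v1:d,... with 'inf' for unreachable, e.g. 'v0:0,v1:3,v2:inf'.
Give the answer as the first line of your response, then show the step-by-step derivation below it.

v0:12,v1:inf,v2:11,v3:0,v4:2

step 1: dist = v0:12,v1:inf,v2:11,v3:0,v4:2
step 2: dist = v0:12,v1:inf,v2:11,v3:0,v4:2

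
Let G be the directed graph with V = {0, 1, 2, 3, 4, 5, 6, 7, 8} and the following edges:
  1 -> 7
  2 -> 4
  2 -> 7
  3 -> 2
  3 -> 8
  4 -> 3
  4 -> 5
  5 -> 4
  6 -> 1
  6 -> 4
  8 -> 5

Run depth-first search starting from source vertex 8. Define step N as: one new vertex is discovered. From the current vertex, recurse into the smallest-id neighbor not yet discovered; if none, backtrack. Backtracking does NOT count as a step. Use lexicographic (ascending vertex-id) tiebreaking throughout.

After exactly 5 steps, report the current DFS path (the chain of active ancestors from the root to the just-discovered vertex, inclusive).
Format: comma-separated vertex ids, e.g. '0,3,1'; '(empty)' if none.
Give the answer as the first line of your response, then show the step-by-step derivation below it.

8,5,4,3,2

step 1: discover 8; path=8; order=8
step 2: discover 5; path=8>5; order=8,5
step 3: discover 4; path=8>5>4; order=8,5,4
step 4: discover 3; path=8>5>4>3; order=8,5,4,3
step 5: discover 2; path=8>5>4>3>2; order=8,5,4,3,2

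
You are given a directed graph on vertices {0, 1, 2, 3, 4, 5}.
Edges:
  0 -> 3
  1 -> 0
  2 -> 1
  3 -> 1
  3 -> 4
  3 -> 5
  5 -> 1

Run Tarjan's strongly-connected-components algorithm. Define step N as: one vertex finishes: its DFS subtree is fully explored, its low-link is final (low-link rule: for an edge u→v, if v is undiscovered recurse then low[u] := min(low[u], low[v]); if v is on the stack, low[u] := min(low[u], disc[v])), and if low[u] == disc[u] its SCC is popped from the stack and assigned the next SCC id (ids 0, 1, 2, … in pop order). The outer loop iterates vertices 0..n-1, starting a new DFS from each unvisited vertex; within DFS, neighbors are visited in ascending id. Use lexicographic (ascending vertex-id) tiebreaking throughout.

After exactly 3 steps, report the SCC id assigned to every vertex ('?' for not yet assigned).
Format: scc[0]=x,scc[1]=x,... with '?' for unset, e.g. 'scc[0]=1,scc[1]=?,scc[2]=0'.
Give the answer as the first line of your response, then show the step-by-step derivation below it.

scc[0]=?,scc[1]=?,scc[2]=?,scc[3]=?,scc[4]=0,scc[5]=?

step 1: low=(low[0]=0,low[1]=0,low[2]=?,low[3]=1,low[4]=?,low[5]=?); scc=(scc[0]=?,scc[1]=?,scc[2]=?,scc[3]=?,scc[4]=?,scc[5]=?)
step 2: low=(low[0]=0,low[1]=0,low[2]=?,low[3]=0,low[4]=3,low[5]=?); scc=(scc[0]=?,scc[1]=?,scc[2]=?,scc[3]=?,scc[4]=0,scc[5]=?)
step 3: low=(low[0]=0,low[1]=0,low[2]=?,low[3]=0,low[4]=3,low[5]=2); scc=(scc[0]=?,scc[1]=?,scc[2]=?,scc[3]=?,scc[4]=0,scc[5]=?)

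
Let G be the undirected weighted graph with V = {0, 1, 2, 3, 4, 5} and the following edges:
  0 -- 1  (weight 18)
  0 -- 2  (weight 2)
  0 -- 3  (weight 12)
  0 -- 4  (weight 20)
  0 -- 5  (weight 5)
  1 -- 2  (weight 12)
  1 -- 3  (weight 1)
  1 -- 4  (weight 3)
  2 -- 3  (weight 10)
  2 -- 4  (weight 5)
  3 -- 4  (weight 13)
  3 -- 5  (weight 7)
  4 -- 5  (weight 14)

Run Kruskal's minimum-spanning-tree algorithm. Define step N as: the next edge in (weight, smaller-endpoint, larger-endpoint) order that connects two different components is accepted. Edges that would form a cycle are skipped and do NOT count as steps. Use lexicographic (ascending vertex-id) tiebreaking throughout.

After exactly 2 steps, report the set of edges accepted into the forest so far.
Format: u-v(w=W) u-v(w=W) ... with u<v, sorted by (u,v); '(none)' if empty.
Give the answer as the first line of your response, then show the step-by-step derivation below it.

0-2(w=2) 1-3(w=1)

step 1: add edge 1-3 (w=1); MST = {1-3(w=1)}
step 2: add edge 0-2 (w=2); MST = {0-2(w=2) 1-3(w=1)}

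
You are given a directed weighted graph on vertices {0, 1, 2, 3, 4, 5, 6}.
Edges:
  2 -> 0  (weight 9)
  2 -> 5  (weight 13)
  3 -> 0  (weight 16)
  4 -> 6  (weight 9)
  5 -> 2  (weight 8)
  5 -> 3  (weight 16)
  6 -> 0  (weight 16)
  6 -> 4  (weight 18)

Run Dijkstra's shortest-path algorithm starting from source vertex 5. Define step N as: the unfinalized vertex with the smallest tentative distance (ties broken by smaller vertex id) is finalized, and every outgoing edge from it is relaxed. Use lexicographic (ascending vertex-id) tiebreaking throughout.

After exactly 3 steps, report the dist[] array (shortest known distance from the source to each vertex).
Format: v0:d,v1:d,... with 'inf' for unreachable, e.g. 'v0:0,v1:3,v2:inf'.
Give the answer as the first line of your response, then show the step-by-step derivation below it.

v0:17,v1:inf,v2:8,v3:16,v4:inf,v5:0,v6:inf

step 1: dist = v0:inf,v1:inf,v2:8,v3:16,v4:inf,v5:0,v6:inf
step 2: dist = v0:17,v1:inf,v2:8,v3:16,v4:inf,v5:0,v6:inf
step 3: dist = v0:17,v1:inf,v2:8,v3:16,v4:inf,v5:0,v6:inf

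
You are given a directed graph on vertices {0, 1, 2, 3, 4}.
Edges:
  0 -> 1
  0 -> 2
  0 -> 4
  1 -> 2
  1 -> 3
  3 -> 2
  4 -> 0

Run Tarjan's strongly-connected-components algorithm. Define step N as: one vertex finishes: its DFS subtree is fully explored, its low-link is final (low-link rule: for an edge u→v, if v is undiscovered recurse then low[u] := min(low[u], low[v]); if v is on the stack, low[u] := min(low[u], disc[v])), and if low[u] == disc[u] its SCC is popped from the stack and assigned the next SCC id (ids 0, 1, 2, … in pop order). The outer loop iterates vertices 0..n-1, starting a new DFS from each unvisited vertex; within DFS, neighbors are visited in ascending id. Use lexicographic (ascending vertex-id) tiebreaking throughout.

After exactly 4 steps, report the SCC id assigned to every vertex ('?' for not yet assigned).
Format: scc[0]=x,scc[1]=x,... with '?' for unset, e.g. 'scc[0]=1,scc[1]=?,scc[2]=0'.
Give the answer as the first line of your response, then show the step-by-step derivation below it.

scc[0]=?,scc[1]=2,scc[2]=0,scc[3]=1,scc[4]=?

step 1: low=(low[0]=0,low[1]=1,low[2]=2,low[3]=?,low[4]=?); scc=(scc[0]=?,scc[1]=?,scc[2]=0,scc[3]=?,scc[4]=?)
step 2: low=(low[0]=0,low[1]=1,low[2]=2,low[3]=3,low[4]=?); scc=(scc[0]=?,scc[1]=?,scc[2]=0,scc[3]=1,scc[4]=?)
step 3: low=(low[0]=0,low[1]=1,low[2]=2,low[3]=3,low[4]=?); scc=(scc[0]=?,scc[1]=2,scc[2]=0,scc[3]=1,scc[4]=?)
step 4: low=(low[0]=0,low[1]=1,low[2]=2,low[3]=3,low[4]=0); scc=(scc[0]=?,scc[1]=2,scc[2]=0,scc[3]=1,scc[4]=?)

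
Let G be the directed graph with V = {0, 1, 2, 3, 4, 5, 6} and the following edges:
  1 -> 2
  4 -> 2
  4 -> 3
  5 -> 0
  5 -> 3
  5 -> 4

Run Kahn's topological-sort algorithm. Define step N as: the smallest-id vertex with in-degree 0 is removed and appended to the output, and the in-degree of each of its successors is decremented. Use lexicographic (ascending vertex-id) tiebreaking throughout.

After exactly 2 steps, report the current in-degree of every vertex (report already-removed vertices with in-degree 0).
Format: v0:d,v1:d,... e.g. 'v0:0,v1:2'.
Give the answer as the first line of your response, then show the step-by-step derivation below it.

v0:0,v1:0,v2:1,v3:1,v4:0,v5:0,v6:0

step 1: output 1; order=[1]; indeg=(1,0,1,2,1,0,0)
step 2: output 5; order=[1,5]; indeg=(0,0,1,1,0,0,0)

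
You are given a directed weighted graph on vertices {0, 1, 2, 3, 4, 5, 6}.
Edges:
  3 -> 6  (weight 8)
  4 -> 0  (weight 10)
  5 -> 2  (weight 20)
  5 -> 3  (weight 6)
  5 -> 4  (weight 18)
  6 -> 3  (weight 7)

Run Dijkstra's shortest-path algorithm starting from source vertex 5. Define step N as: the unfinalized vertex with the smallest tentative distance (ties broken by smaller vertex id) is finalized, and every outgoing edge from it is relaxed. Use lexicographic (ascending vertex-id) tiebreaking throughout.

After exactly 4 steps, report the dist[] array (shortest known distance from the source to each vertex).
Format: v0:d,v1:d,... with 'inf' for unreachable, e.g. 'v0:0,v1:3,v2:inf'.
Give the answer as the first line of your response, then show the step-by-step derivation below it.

v0:28,v1:inf,v2:20,v3:6,v4:18,v5:0,v6:14

step 1: dist = v0:inf,v1:inf,v2:20,v3:6,v4:18,v5:0,v6:inf
step 2: dist = v0:inf,v1:inf,v2:20,v3:6,v4:18,v5:0,v6:14
step 3: dist = v0:inf,v1:inf,v2:20,v3:6,v4:18,v5:0,v6:14
step 4: dist = v0:28,v1:inf,v2:20,v3:6,v4:18,v5:0,v6:14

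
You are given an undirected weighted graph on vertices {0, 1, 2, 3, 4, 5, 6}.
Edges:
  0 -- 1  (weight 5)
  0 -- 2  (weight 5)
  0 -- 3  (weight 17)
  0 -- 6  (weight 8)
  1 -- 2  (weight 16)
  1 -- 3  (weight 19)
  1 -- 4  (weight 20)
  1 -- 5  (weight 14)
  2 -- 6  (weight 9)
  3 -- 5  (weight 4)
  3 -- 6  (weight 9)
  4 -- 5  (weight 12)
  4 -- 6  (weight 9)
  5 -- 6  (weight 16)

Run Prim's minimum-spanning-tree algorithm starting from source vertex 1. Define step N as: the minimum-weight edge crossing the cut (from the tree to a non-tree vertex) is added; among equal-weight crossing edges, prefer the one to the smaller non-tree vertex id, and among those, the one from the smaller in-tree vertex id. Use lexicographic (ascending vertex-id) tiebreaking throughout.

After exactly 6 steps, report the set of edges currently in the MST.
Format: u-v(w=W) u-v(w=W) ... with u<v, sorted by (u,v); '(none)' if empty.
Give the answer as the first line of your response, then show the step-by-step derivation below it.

0-1(w=5) 0-2(w=5) 0-6(w=8) 3-5(w=4) 3-6(w=9) 4-6(w=9)

step 1: add edge 0-1 (w=5); MST = {0-1(w=5)}
step 2: add edge 0-2 (w=5); MST = {0-1(w=5) 0-2(w=5)}
step 3: add edge 0-6 (w=8); MST = {0-1(w=5) 0-2(w=5) 0-6(w=8)}
step 4: add edge 3-6 (w=9); MST = {0-1(w=5) 0-2(w=5) 0-6(w=8) 3-6(w=9)}
step 5: add edge 3-5 (w=4); MST = {0-1(w=5) 0-2(w=5) 0-6(w=8) 3-5(w=4) 3-6(w=9)}
step 6: add edge 4-6 (w=9); MST = {0-1(w=5) 0-2(w=5) 0-6(w=8) 3-5(w=4) 3-6(w=9) 4-6(w=9)}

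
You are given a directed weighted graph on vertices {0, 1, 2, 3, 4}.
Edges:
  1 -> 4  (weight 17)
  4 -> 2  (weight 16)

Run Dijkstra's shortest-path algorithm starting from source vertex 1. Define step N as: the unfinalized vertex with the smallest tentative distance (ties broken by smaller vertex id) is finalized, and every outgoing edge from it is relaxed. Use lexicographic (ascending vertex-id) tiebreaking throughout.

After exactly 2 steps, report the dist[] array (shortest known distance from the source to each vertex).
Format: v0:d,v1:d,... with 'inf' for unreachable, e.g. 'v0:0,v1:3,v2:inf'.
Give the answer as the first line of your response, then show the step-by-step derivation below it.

v0:inf,v1:0,v2:33,v3:inf,v4:17

step 1: dist = v0:inf,v1:0,v2:inf,v3:inf,v4:17
step 2: dist = v0:inf,v1:0,v2:33,v3:inf,v4:17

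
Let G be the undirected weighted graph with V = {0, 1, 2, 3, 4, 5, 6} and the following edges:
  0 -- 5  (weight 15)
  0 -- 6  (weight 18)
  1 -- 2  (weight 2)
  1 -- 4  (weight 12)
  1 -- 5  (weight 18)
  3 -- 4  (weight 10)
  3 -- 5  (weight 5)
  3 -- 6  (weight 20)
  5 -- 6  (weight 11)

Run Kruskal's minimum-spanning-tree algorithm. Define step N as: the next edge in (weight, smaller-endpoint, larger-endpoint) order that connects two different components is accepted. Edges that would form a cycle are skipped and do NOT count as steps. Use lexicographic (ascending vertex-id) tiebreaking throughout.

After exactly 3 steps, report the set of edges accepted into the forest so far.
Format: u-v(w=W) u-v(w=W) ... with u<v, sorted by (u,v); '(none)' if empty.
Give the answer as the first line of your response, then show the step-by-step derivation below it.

1-2(w=2) 3-4(w=10) 3-5(w=5)

step 1: add edge 1-2 (w=2); MST = {1-2(w=2)}
step 2: add edge 3-5 (w=5); MST = {1-2(w=2) 3-5(w=5)}
step 3: add edge 3-4 (w=10); MST = {1-2(w=2) 3-4(w=10) 3-5(w=5)}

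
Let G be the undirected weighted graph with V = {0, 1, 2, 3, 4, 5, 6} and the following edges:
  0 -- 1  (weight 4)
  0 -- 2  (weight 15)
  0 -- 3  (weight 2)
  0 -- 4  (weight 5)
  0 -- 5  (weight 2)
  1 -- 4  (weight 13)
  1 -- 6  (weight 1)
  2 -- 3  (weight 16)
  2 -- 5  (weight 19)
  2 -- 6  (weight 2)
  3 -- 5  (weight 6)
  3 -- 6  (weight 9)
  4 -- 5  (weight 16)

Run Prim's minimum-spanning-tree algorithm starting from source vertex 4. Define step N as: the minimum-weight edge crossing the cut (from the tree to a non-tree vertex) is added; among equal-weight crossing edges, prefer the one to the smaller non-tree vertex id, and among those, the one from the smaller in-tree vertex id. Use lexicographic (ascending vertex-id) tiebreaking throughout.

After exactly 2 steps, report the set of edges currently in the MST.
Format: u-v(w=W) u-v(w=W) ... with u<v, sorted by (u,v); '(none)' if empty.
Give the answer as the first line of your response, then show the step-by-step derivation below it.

0-3(w=2) 0-4(w=5)

step 1: add edge 0-4 (w=5); MST = {0-4(w=5)}
step 2: add edge 0-3 (w=2); MST = {0-3(w=2) 0-4(w=5)}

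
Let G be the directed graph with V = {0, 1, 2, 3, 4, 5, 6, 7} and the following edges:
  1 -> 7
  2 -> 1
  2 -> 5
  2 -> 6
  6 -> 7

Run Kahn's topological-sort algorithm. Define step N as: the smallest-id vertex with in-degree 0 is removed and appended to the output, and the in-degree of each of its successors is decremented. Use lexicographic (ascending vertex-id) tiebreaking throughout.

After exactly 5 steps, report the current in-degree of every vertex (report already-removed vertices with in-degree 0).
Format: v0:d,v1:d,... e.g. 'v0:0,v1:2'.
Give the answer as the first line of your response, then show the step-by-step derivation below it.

v0:0,v1:0,v2:0,v3:0,v4:0,v5:0,v6:0,v7:1

step 1: output 0; order=[0]; indeg=(0,1,0,0,0,1,1,2)
step 2: output 2; order=[0,2]; indeg=(0,0,0,0,0,0,0,2)
step 3: output 1; order=[0,2,1]; indeg=(0,0,0,0,0,0,0,1)
step 4: output 3; order=[0,2,1,3]; indeg=(0,0,0,0,0,0,0,1)
step 5: output 4; order=[0,2,1,3,4]; indeg=(0,0,0,0,0,0,0,1)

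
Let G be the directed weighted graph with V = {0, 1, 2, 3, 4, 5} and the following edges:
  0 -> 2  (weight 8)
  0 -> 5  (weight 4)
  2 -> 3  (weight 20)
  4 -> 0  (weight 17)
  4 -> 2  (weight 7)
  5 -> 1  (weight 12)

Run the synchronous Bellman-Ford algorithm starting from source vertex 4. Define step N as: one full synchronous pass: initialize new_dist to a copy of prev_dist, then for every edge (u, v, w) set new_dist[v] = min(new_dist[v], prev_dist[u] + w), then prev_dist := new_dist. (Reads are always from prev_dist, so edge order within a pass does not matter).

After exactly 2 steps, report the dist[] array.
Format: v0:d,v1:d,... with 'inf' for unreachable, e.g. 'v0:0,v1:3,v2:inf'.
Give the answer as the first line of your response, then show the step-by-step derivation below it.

v0:17,v1:inf,v2:7,v3:27,v4:0,v5:21

step 1: dist = v0:17,v1:inf,v2:7,v3:inf,v4:0,v5:inf
step 2: dist = v0:17,v1:inf,v2:7,v3:27,v4:0,v5:21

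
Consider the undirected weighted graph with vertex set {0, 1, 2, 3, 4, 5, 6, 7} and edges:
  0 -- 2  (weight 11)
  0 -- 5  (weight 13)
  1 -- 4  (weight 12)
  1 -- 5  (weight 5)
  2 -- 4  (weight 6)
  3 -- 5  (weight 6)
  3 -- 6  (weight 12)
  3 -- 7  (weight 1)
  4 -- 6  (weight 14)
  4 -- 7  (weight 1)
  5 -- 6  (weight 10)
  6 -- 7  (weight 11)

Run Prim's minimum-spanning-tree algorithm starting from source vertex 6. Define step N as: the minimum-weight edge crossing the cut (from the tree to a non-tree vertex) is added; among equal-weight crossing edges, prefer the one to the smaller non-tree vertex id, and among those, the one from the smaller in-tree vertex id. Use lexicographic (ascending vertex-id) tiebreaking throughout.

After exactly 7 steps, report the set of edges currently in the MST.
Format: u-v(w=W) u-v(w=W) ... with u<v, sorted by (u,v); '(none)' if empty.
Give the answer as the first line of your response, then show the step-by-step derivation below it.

0-2(w=11) 1-5(w=5) 2-4(w=6) 3-5(w=6) 3-7(w=1) 4-7(w=1) 5-6(w=10)

step 1: add edge 5-6 (w=10); MST = {5-6(w=10)}
step 2: add edge 1-5 (w=5); MST = {1-5(w=5) 5-6(w=10)}
step 3: add edge 3-5 (w=6); MST = {1-5(w=5) 3-5(w=6) 5-6(w=10)}
step 4: add edge 3-7 (w=1); MST = {1-5(w=5) 3-5(w=6) 3-7(w=1) 5-6(w=10)}
step 5: add edge 4-7 (w=1); MST = {1-5(w=5) 3-5(w=6) 3-7(w=1) 4-7(w=1) 5-6(w=10)}
step 6: add edge 2-4 (w=6); MST = {1-5(w=5) 2-4(w=6) 3-5(w=6) 3-7(w=1) 4-7(w=1) 5-6(w=10)}
step 7: add edge 0-2 (w=11); MST = {0-2(w=11) 1-5(w=5) 2-4(w=6) 3-5(w=6) 3-7(w=1) 4-7(w=1) 5-6(w=10)}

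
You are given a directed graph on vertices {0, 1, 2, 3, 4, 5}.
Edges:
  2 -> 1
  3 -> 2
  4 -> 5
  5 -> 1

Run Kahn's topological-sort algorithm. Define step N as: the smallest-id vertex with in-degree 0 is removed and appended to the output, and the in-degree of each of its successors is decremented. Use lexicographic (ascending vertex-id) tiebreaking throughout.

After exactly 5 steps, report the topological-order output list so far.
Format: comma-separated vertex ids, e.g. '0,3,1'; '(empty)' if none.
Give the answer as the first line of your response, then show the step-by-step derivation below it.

0,3,2,4,5

step 1: output 0; order=[0]; indeg=(0,2,1,0,0,1)
step 2: output 3; order=[0,3]; indeg=(0,2,0,0,0,1)
step 3: output 2; order=[0,3,2]; indeg=(0,1,0,0,0,1)
step 4: output 4; order=[0,3,2,4]; indeg=(0,1,0,0,0,0)
step 5: output 5; order=[0,3,2,4,5]; indeg=(0,0,0,0,0,0)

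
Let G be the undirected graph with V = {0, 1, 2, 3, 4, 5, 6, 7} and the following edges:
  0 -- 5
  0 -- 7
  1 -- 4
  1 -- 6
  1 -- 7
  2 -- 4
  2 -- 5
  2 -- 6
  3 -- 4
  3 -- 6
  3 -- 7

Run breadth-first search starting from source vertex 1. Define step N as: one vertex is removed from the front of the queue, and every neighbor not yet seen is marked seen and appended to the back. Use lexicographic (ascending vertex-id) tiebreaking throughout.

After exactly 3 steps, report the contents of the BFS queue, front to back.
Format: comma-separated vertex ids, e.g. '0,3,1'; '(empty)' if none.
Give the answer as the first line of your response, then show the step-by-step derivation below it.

7,2,3

step 1: dequeue 1; queue=[4,6,7]; order=1
step 2: dequeue 4; queue=[6,7,2,3]; order=1,4
step 3: dequeue 6; queue=[7,2,3]; order=1,4,6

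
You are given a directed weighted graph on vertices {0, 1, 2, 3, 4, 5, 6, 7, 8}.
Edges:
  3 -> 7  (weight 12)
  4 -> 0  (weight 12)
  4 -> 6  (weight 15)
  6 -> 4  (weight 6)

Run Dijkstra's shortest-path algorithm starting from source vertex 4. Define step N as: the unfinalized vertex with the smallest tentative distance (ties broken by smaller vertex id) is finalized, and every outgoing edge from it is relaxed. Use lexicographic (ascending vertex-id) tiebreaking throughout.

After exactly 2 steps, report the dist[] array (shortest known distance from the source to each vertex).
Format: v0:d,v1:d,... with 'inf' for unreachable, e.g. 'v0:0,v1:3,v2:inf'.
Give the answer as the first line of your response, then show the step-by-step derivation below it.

v0:12,v1:inf,v2:inf,v3:inf,v4:0,v5:inf,v6:15,v7:inf,v8:inf

step 1: dist = v0:12,v1:inf,v2:inf,v3:inf,v4:0,v5:inf,v6:15,v7:inf,v8:inf
step 2: dist = v0:12,v1:inf,v2:inf,v3:inf,v4:0,v5:inf,v6:15,v7:inf,v8:inf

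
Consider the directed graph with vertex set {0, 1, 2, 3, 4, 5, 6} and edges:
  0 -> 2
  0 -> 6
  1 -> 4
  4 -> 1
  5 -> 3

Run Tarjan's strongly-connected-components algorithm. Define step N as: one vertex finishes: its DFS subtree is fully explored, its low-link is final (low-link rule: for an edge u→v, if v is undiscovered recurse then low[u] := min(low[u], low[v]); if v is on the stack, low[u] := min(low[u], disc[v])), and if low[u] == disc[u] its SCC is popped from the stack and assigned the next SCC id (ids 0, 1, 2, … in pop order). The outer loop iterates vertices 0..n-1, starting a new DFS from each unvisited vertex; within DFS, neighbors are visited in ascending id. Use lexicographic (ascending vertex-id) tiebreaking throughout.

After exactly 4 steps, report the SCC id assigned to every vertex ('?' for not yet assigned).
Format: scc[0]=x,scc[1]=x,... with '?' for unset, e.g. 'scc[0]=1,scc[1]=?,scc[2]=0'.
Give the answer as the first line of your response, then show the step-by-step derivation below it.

scc[0]=2,scc[1]=?,scc[2]=0,scc[3]=?,scc[4]=?,scc[5]=?,scc[6]=1

step 1: low=(low[0]=0,low[1]=?,low[2]=1,low[3]=?,low[4]=?,low[5]=?,low[6]=?); scc=(scc[0]=?,scc[1]=?,scc[2]=0,scc[3]=?,scc[4]=?,scc[5]=?,scc[6]=?)
step 2: low=(low[0]=0,low[1]=?,low[2]=1,low[3]=?,low[4]=?,low[5]=?,low[6]=2); scc=(scc[0]=?,scc[1]=?,scc[2]=0,scc[3]=?,scc[4]=?,scc[5]=?,scc[6]=1)
step 3: low=(low[0]=0,low[1]=?,low[2]=1,low[3]=?,low[4]=?,low[5]=?,low[6]=2); scc=(scc[0]=2,scc[1]=?,scc[2]=0,scc[3]=?,scc[4]=?,scc[5]=?,scc[6]=1)
step 4: low=(low[0]=0,low[1]=3,low[2]=1,low[3]=?,low[4]=3,low[5]=?,low[6]=2); scc=(scc[0]=2,scc[1]=?,scc[2]=0,scc[3]=?,scc[4]=?,scc[5]=?,scc[6]=1)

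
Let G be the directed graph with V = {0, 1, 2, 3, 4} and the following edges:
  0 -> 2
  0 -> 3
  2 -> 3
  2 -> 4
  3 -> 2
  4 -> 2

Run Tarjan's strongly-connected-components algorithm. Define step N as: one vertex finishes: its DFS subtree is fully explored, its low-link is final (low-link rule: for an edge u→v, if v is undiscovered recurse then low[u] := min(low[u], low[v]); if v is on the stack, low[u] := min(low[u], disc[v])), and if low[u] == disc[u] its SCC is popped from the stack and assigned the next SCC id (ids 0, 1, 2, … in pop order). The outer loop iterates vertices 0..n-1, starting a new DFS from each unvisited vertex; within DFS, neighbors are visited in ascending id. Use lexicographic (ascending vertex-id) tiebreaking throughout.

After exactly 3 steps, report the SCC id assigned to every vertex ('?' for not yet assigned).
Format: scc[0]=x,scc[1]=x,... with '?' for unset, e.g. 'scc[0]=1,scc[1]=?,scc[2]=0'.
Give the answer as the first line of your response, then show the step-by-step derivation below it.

scc[0]=?,scc[1]=?,scc[2]=0,scc[3]=0,scc[4]=0

step 1: low=(low[0]=0,low[1]=?,low[2]=1,low[3]=1,low[4]=?); scc=(scc[0]=?,scc[1]=?,scc[2]=?,scc[3]=?,scc[4]=?)
step 2: low=(low[0]=0,low[1]=?,low[2]=1,low[3]=1,low[4]=1); scc=(scc[0]=?,scc[1]=?,scc[2]=?,scc[3]=?,scc[4]=?)
step 3: low=(low[0]=0,low[1]=?,low[2]=1,low[3]=1,low[4]=1); scc=(scc[0]=?,scc[1]=?,scc[2]=0,scc[3]=0,scc[4]=0)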